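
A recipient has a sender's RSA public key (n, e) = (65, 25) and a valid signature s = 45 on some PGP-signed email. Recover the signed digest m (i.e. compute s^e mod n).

45

s^2 ≡ 45^2 = 2025 ≡ 10
s^4 ≡ 10^2 = 100 ≡ 35
s^8 ≡ 35^2 = 1225 ≡ 55
s^16 ≡ 55^2 = 3025 ≡ 35
25 = 16 + 8 + 1, so s^25 ≡ 35·55·45 ≡ 45 (mod 65)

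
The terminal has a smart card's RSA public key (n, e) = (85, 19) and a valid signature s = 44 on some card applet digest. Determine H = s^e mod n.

Squares mod 85: s^1≡44, s^2≡66, s^4≡21, s^8≡16, s^16≡1
19 = 16 + 2 + 1, so s^19 ≡ 1·66·44 ≡ 14 (mod 85)

14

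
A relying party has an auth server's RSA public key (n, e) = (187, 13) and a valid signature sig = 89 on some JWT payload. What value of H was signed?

89

sig^2 ≡ 89^2 = 7921 ≡ 67
sig^4 ≡ 67^2 = 4489 ≡ 1
sig^8 ≡ 1^2 = 1
13 = 8 + 4 + 1, so sig^13 ≡ 1·1·89 ≡ 89 (mod 187)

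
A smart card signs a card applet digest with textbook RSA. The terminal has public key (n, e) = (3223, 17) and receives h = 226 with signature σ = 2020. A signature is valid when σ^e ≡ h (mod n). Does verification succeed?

σ^2 ≡ 2020^2 = 4080400 ≡ 82
σ^4 ≡ 82^2 = 6724 ≡ 278
σ^8 ≡ 278^2 = 77284 ≡ 3155
σ^16 ≡ 3155^2 = 9954025 ≡ 1401
17 = 16 + 1, so σ^17 ≡ 1401·2020 ≡ 226 (mod 3223)
226 = h, so the signature checks out.

passes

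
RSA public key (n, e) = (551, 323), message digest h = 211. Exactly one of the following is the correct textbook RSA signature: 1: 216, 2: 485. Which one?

2

Candidate 1: Squares mod 551: 216^1≡216, 216^2≡372, 216^4≡83, 216^8≡277, 216^16≡140, 216^32≡315, 216^64≡45, 216^128≡372, 216^256≡83; 323 = 256 + 64 + 2 + 1, so 216^323 ≡ 83·45·372·216 ≡ 448 (mod 551)
Candidate 2: Squares mod 551: 485^1≡485, 485^2≡499, 485^4≡500, 485^8≡397, 485^16≡23, 485^32≡529, 485^64≡484, 485^128≡81, 485^256≡500; 323 = 256 + 64 + 2 + 1, so 485^323 ≡ 500·484·499·485 ≡ 211 (mod 551)
  → matches h = 211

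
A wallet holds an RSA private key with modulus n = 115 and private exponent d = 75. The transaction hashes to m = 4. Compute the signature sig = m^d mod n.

59

m^75 mod 115 = 59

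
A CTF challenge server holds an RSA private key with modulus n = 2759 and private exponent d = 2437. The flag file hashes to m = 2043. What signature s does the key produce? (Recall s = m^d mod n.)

m^2 ≡ 2043^2 = 4173849 ≡ 2241
m^4 ≡ 2241^2 = 5022081 ≡ 701
m^8 ≡ 701^2 = 491401 ≡ 299
m^16 ≡ 299^2 = 89401 ≡ 1113
m^32 ≡ 1113^2 = 1238769 ≡ 2737
m^64 ≡ 2737^2 = 7491169 ≡ 484
m^128 ≡ 484^2 = 234256 ≡ 2500
m^256 ≡ 2500^2 = 6250000 ≡ 865
m^512 ≡ 865^2 = 748225 ≡ 536
m^1024 ≡ 536^2 = 287296 ≡ 360
m^2048 ≡ 360^2 = 129600 ≡ 2686
2437 = 2048 + 256 + 128 + 4 + 1, so m^2437 ≡ 2686·865·2500·701·2043 ≡ 2401 (mod 2759)

2401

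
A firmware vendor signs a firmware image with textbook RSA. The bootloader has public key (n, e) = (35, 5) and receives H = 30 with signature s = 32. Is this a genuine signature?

forged

s^2 ≡ 32^2 = 1024 ≡ 9
s^4 ≡ 9^2 = 81 ≡ 11
5 = 4 + 1, so s^5 ≡ 11·32 ≡ 2 (mod 35)
The recovered value 2 does not match the digest 30.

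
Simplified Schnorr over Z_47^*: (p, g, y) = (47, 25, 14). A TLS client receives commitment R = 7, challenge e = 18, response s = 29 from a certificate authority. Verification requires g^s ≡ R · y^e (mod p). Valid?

g^s mod p:
Squares mod 47: 25^1≡25, 25^2≡14, 25^4≡8, 25^8≡17, 25^16≡7
29 = 16 + 8 + 4 + 1, so 25^29 ≡ 7·17·8·25 ≡ 18 (mod 47)
R · y^e mod p:
Squares mod 47: 14^1≡14, 14^2≡8, 14^4≡17, 14^8≡7, 14^16≡2
18 = 16 + 2, so 14^18 ≡ 2·8 ≡ 16 (mod 47)
7·16 = 112 ≡ 18 (mod 47)
18 ≡ 18 (mod 47); signature holds.

yes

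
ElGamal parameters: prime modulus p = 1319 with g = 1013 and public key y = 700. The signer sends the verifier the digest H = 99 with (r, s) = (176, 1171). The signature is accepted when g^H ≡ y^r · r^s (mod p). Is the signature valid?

Left side g^H mod p:
1013^2 = 1026169 ≡ 1306
1013^4 ≡ 1306^2 = 1705636 ≡ 169
1013^8 ≡ 169^2 = 28561 ≡ 862
1013^16 ≡ 862^2 = 743044 ≡ 447
1013^32 ≡ 447^2 = 199809 ≡ 640
1013^64 ≡ 640^2 = 409600 ≡ 710
99 = 64 + 32 + 2 + 1, so 1013^99 ≡ 710·640·1306·1013 ≡ 754 (mod 1319)
Right side y^r · r^s mod p:
700^2 = 490000 ≡ 651
700^4 ≡ 651^2 = 423801 ≡ 402
700^8 ≡ 402^2 = 161604 ≡ 686
700^16 ≡ 686^2 = 470596 ≡ 1032
700^32 ≡ 1032^2 = 1065024 ≡ 591
700^64 ≡ 591^2 = 349281 ≡ 1065
700^128 ≡ 1065^2 = 1134225 ≡ 1204
176 = 128 + 32 + 16, so 700^176 ≡ 1204·591·1032 ≡ 583 (mod 1319)
176^2 = 30976 ≡ 639
176^4 ≡ 639^2 = 408321 ≡ 750
176^8 ≡ 750^2 = 562500 ≡ 606
176^16 ≡ 606^2 = 367236 ≡ 554
176^32 ≡ 554^2 = 306916 ≡ 908
176^64 ≡ 908^2 = 824464 ≡ 89
176^128 ≡ 89^2 = 7921 ≡ 7
176^256 ≡ 7^2 = 49
176^512 ≡ 49^2 = 2401 ≡ 1082
176^1024 ≡ 1082^2 = 1170724 ≡ 771
1171 = 1024 + 128 + 16 + 2 + 1, so 176^1171 ≡ 771·7·554·639·176 ≡ 1082 (mod 1319)
583·1082 = 630806 ≡ 324 (mod 1319)
754 ≠ 324, so verification fails.

invalid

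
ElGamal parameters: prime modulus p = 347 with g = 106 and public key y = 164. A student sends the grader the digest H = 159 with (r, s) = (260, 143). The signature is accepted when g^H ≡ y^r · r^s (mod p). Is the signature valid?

Left side g^H mod p:
Squares mod 347: 106^1≡106, 106^2≡132, 106^4≡74, 106^8≡271, 106^16≡224, 106^32≡208, 106^64≡236, 106^128≡176
159 = 128 + 16 + 8 + 4 + 2 + 1, so 106^159 ≡ 176·224·271·74·132·106 ≡ 18 (mod 347)
Right side y^r · r^s mod p:
Squares mod 347: 164^1≡164, 164^2≡177, 164^4≡99, 164^8≡85, 164^16≡285, 164^32≡27, 164^64≡35, 164^128≡184, 164^256≡197
260 = 256 + 4, so 164^260 ≡ 197·99 ≡ 71 (mod 347)
Squares mod 347: 260^1≡260, 260^2≡282, 260^4≡61, 260^8≡251, 260^16≡194, 260^32≡160, 260^64≡269, 260^128≡185
143 = 128 + 8 + 4 + 2 + 1, so 260^143 ≡ 185·251·61·282·260 ≡ 98 (mod 347)
71·98 = 6958 ≡ 18 (mod 347)
18 ≡ 18 (mod 347), so the signature is genuine.

valid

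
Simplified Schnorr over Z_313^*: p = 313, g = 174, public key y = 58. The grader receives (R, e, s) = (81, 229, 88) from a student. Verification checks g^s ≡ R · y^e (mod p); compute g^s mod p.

174^2 = 30276 ≡ 228
174^4 ≡ 228^2 = 51984 ≡ 26
174^8 ≡ 26^2 = 676 ≡ 50
174^16 ≡ 50^2 = 2500 ≡ 309
174^32 ≡ 309^2 = 95481 ≡ 16
174^64 ≡ 16^2 = 256
88 = 64 + 16 + 8, so 174^88 ≡ 256·309·50 ≡ 132 (mod 313)

132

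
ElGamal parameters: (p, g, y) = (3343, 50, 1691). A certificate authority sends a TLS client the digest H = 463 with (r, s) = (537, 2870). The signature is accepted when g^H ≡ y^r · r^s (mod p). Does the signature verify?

Left side g^H mod p:
50^2 = 2500
50^4 ≡ 2500^2 = 6250000 ≡ 1933
50^8 ≡ 1933^2 = 3736489 ≡ 2358
50^16 ≡ 2358^2 = 5560164 ≡ 755
50^32 ≡ 755^2 = 570025 ≡ 1715
50^64 ≡ 1715^2 = 2941225 ≡ 2728
50^128 ≡ 2728^2 = 7441984 ≡ 466
50^256 ≡ 466^2 = 217156 ≡ 3204
463 = 256 + 128 + 64 + 8 + 4 + 2 + 1, so 50^463 ≡ 3204·466·2728·2358·1933·2500·50 ≡ 1046 (mod 3343)
Right side y^r · r^s mod p:
1691^2 = 2859481 ≡ 1216
1691^4 ≡ 1216^2 = 1478656 ≡ 1050
1691^8 ≡ 1050^2 = 1102500 ≡ 2653
1691^16 ≡ 2653^2 = 7038409 ≡ 1394
1691^32 ≡ 1394^2 = 1943236 ≡ 953
1691^64 ≡ 953^2 = 908209 ≡ 2256
1691^128 ≡ 2256^2 = 5089536 ≡ 1490
1691^256 ≡ 1490^2 = 2220100 ≡ 348
1691^512 ≡ 348^2 = 121104 ≡ 756
537 = 512 + 16 + 8 + 1, so 1691^537 ≡ 756·1394·2653·1691 ≡ 2226 (mod 3343)
537^2 = 288369 ≡ 871
537^4 ≡ 871^2 = 758641 ≡ 3123
537^8 ≡ 3123^2 = 9753129 ≡ 1598
537^16 ≡ 1598^2 = 2553604 ≡ 2895
537^32 ≡ 2895^2 = 8381025 ≡ 124
537^64 ≡ 124^2 = 15376 ≡ 2004
537^128 ≡ 2004^2 = 4016016 ≡ 1073
537^256 ≡ 1073^2 = 1151329 ≡ 1337
537^512 ≡ 1337^2 = 1787569 ≡ 2407
537^1024 ≡ 2407^2 = 5793649 ≡ 230
537^2048 ≡ 230^2 = 52900 ≡ 2755
2870 = 2048 + 512 + 256 + 32 + 16 + 4 + 2, so 537^2870 ≡ 2755·2407·1337·124·2895·3123·871 ≡ 2817 (mod 3343)
2226·2817 = 6270642 ≡ 2517 (mod 3343)
1046 ≠ 2517, so verification fails.

does not verify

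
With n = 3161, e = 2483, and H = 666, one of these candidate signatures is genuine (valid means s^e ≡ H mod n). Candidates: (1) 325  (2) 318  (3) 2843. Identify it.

Candidate 1: Squares mod 3161: 325^1≡325, 325^2≡1312, 325^4≡1760, 325^8≡2981, 325^16≡790, 325^32≡1383, 325^64≡284, 325^128≡1631, 325^256≡1760, 325^512≡2981, 325^1024≡790, 325^2048≡1383; 2483 = 2048 + 256 + 128 + 32 + 16 + 2 + 1, so 325^2483 ≡ 1383·1760·1631·1383·790·1312·325 ≡ 381 (mod 3161)
Candidate 2: Squares mod 3161: 318^1≡318, 318^2≡3133, 318^4≡784, 318^8≡1422, 318^16≡2205, 318^32≡407, 318^64≡1277, 318^128≡2814, 318^256≡291, 318^512≡2495, 318^1024≡1016, 318^2048≡1770; 2483 = 2048 + 256 + 128 + 32 + 16 + 2 + 1, so 318^2483 ≡ 1770·291·2814·407·2205·3133·318 ≡ 666 (mod 3161)
  → matches H = 666
Candidate 3: Squares mod 3161: 2843^1≡2843, 2843^2≡3133, 2843^4≡784, 2843^8≡1422, 2843^16≡2205, 2843^32≡407, 2843^64≡1277, 2843^128≡2814, 2843^256≡291, 2843^512≡2495, 2843^1024≡1016, 2843^2048≡1770; 2483 = 2048 + 256 + 128 + 32 + 16 + 2 + 1, so 2843^2483 ≡ 1770·291·2814·407·2205·3133·2843 ≡ 2495 (mod 3161)

2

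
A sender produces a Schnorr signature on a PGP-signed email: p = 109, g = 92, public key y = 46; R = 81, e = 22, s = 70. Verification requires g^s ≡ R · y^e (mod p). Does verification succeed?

fails

g^s mod p:
92^2 = 8464 ≡ 71
92^4 ≡ 71^2 = 5041 ≡ 27
92^8 ≡ 27^2 = 729 ≡ 75
92^16 ≡ 75^2 = 5625 ≡ 66
92^32 ≡ 66^2 = 4356 ≡ 105
92^64 ≡ 105^2 = 11025 ≡ 16
70 = 64 + 4 + 2, so 92^70 ≡ 16·27·71 ≡ 43 (mod 109)
R · y^e mod p:
46^2 = 2116 ≡ 45
46^4 ≡ 45^2 = 2025 ≡ 63
46^8 ≡ 63^2 = 3969 ≡ 45
46^16 ≡ 45^2 = 2025 ≡ 63
22 = 16 + 4 + 2, so 46^22 ≡ 63·63·45 ≡ 63 (mod 109)
81·63 = 5103 ≡ 89 (mod 109)
43 ≠ 89; the check fails.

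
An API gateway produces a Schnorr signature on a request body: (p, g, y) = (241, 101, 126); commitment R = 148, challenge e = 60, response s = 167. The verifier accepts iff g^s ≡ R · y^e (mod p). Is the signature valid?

valid

g^s mod p:
101^2 = 10201 ≡ 79
101^4 ≡ 79^2 = 6241 ≡ 216
101^8 ≡ 216^2 = 46656 ≡ 143
101^16 ≡ 143^2 = 20449 ≡ 205
101^32 ≡ 205^2 = 42025 ≡ 91
101^64 ≡ 91^2 = 8281 ≡ 87
101^128 ≡ 87^2 = 7569 ≡ 98
167 = 128 + 32 + 4 + 2 + 1, so 101^167 ≡ 98·91·216·79·101 ≡ 73 (mod 241)
R · y^e mod p:
126^2 = 15876 ≡ 211
126^4 ≡ 211^2 = 44521 ≡ 177
126^8 ≡ 177^2 = 31329 ≡ 240
126^16 ≡ 240^2 = 57600 ≡ 1
126^32 ≡ 1^2 = 1
60 = 32 + 16 + 8 + 4, so 126^60 ≡ 1·1·240·177 ≡ 64 (mod 241)
148·64 = 9472 ≡ 73 (mod 241)
73 ≡ 73 (mod 241); signature holds.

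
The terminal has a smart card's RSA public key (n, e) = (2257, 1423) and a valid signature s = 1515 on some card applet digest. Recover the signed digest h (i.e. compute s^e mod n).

1556

Squares mod 2257: s^1≡1515, s^2≡2113, s^4≡423, s^8≡626, s^16≡1415, s^32≡266, s^64≡789, s^128≡1846, s^256≡1903, s^512≡1181, s^1024≡2192
1423 = 1024 + 256 + 128 + 8 + 4 + 2 + 1, so s^1423 ≡ 2192·1903·1846·626·423·2113·1515 ≡ 1556 (mod 2257)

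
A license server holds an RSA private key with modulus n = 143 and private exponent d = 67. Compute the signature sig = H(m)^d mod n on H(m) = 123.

7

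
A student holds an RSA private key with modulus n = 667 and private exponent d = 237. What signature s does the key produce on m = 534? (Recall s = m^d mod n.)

Squares mod 667: m^1≡534, m^2≡347, m^4≡349, m^8≡407, m^16≡233, m^32≡262, m^64≡610, m^128≡581
237 = 128 + 64 + 32 + 8 + 4 + 1, so m^237 ≡ 581·610·262·407·349·534 ≡ 360 (mod 667)

360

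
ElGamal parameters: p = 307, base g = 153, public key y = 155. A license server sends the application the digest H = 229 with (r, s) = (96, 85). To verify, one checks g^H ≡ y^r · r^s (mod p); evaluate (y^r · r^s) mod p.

199

Squares mod 307: 155^1≡155, 155^2≡79, 155^4≡101, 155^8≡70, 155^16≡295, 155^32≡144, 155^64≡167
96 = 64 + 32, so 155^96 ≡ 167·144 ≡ 102 (mod 307)
Squares mod 307: 96^1≡96, 96^2≡6, 96^4≡36, 96^8≡68, 96^16≡19, 96^32≡54, 96^64≡153
85 = 64 + 16 + 4 + 1, so 96^85 ≡ 153·19·36·96 ≡ 17 (mod 307)
y^r · r^s ≡ 102·17 = 1734 ≡ 199 (mod 307)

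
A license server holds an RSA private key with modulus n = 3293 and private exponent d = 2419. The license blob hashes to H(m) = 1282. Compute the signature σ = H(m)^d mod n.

Squares mod 3293: (H(m))^1≡1282, (H(m))^2≡317, (H(m))^4≡1699, (H(m))^8≡1933, (H(m))^16≡2227, (H(m))^32≡271, (H(m))^64≡995, (H(m))^128≡2125, (H(m))^256≡922, (H(m))^512≡490, (H(m))^1024≡3004, (H(m))^2048≡1196
2419 = 2048 + 256 + 64 + 32 + 16 + 2 + 1, so (H(m))^2419 ≡ 1196·922·995·271·2227·317·1282 ≡ 1115 (mod 3293)

1115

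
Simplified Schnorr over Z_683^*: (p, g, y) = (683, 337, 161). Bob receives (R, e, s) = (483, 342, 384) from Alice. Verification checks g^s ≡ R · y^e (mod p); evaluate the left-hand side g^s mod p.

337^2 = 113569 ≡ 191
337^4 ≡ 191^2 = 36481 ≡ 282
337^8 ≡ 282^2 = 79524 ≡ 296
337^16 ≡ 296^2 = 87616 ≡ 192
337^32 ≡ 192^2 = 36864 ≡ 665
337^64 ≡ 665^2 = 442225 ≡ 324
337^128 ≡ 324^2 = 104976 ≡ 477
337^256 ≡ 477^2 = 227529 ≡ 90
384 = 256 + 128, so 337^384 ≡ 90·477 ≡ 584 (mod 683)

584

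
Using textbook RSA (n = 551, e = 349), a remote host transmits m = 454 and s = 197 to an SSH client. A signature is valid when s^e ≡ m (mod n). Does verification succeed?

fails

Squares mod 551: s^1≡197, s^2≡239, s^4≡368, s^8≡429, s^16≡7, s^32≡49, s^64≡197, s^128≡239, s^256≡368
349 = 256 + 64 + 16 + 8 + 4 + 1, so s^349 ≡ 368·197·7·429·368·197 ≡ 140 (mod 551)
The recovered value 140 does not match the digest 454.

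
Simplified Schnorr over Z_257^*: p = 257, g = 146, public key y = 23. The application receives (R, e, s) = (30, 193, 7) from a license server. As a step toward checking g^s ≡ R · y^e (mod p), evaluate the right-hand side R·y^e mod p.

176

23^2 = 529 ≡ 15
23^4 ≡ 15^2 = 225
23^8 ≡ 225^2 = 50625 ≡ 253
23^16 ≡ 253^2 = 64009 ≡ 16
23^32 ≡ 16^2 = 256
23^64 ≡ 256^2 = 65536 ≡ 1
23^128 ≡ 1^2 = 1
193 = 128 + 64 + 1, so 23^193 ≡ 1·1·23 ≡ 23 (mod 257)
R · y^e ≡ 30·23 = 690 ≡ 176 (mod 257)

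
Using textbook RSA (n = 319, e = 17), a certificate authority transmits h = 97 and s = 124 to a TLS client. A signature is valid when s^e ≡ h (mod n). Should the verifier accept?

accept

s^2 ≡ 124^2 = 15376 ≡ 64
s^4 ≡ 64^2 = 4096 ≡ 268
s^8 ≡ 268^2 = 71824 ≡ 49
s^16 ≡ 49^2 = 2401 ≡ 168
17 = 16 + 1, so s^17 ≡ 168·124 ≡ 97 (mod 319)
s^17 mod 319 = 97 matches h.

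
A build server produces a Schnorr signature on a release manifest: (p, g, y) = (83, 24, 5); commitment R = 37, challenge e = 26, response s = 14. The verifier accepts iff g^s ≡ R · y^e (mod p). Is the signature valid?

valid

g^s mod p:
Squares mod 83: 24^1≡24, 24^2≡78, 24^4≡25, 24^8≡44
14 = 8 + 4 + 2, so 24^14 ≡ 44·25·78 ≡ 61 (mod 83)
R · y^e mod p:
Squares mod 83: 5^1≡5, 5^2≡25, 5^4≡44, 5^8≡27, 5^16≡65
26 = 16 + 8 + 2, so 5^26 ≡ 65·27·25 ≡ 51 (mod 83)
37·51 = 1887 ≡ 61 (mod 83)
61 ≡ 61 (mod 83); signature holds.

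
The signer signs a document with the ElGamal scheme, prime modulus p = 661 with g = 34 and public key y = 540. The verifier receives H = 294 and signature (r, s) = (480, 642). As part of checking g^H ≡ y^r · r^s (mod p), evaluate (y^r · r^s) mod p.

540^2 = 291600 ≡ 99
540^4 ≡ 99^2 = 9801 ≡ 547
540^8 ≡ 547^2 = 299209 ≡ 437
540^16 ≡ 437^2 = 190969 ≡ 601
540^32 ≡ 601^2 = 361201 ≡ 295
540^64 ≡ 295^2 = 87025 ≡ 434
540^128 ≡ 434^2 = 188356 ≡ 632
540^256 ≡ 632^2 = 399424 ≡ 180
480 = 256 + 128 + 64 + 32, so 540^480 ≡ 180·632·434·295 ≡ 9 (mod 661)
480^2 = 230400 ≡ 372
480^4 ≡ 372^2 = 138384 ≡ 235
480^8 ≡ 235^2 = 55225 ≡ 362
480^16 ≡ 362^2 = 131044 ≡ 166
480^32 ≡ 166^2 = 27556 ≡ 455
480^64 ≡ 455^2 = 207025 ≡ 132
480^128 ≡ 132^2 = 17424 ≡ 238
480^256 ≡ 238^2 = 56644 ≡ 459
480^512 ≡ 459^2 = 210681 ≡ 483
642 = 512 + 128 + 2, so 480^642 ≡ 483·238·372 ≡ 154 (mod 661)
y^r · r^s ≡ 9·154 = 1386 ≡ 64 (mod 661)

64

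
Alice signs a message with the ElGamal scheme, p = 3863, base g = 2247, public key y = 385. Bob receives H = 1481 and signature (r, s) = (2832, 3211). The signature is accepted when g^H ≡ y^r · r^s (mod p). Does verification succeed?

fails

Left side g^H mod p:
2247^2 = 5049009 ≡ 68
2247^4 ≡ 68^2 = 4624 ≡ 761
2247^8 ≡ 761^2 = 579121 ≡ 3534
2247^16 ≡ 3534^2 = 12489156 ≡ 77
2247^32 ≡ 77^2 = 5929 ≡ 2066
2247^64 ≡ 2066^2 = 4268356 ≡ 3604
2247^128 ≡ 3604^2 = 12988816 ≡ 1410
2247^256 ≡ 1410^2 = 1988100 ≡ 2518
2247^512 ≡ 2518^2 = 6340324 ≡ 1141
2247^1024 ≡ 1141^2 = 1301881 ≡ 50
1481 = 1024 + 256 + 128 + 64 + 8 + 1, so 2247^1481 ≡ 50·2518·1410·3604·3534·2247 ≡ 413 (mod 3863)
Right side y^r · r^s mod p:
385^2 = 148225 ≡ 1431
385^4 ≡ 1431^2 = 2047761 ≡ 371
385^8 ≡ 371^2 = 137641 ≡ 2436
385^16 ≡ 2436^2 = 5934096 ≡ 528
385^32 ≡ 528^2 = 278784 ≡ 648
385^64 ≡ 648^2 = 419904 ≡ 2700
385^128 ≡ 2700^2 = 7290000 ≡ 519
385^256 ≡ 519^2 = 269361 ≡ 2814
385^512 ≡ 2814^2 = 7918596 ≡ 3309
385^1024 ≡ 3309^2 = 10949481 ≡ 1739
385^2048 ≡ 1739^2 = 3024121 ≡ 3255
2832 = 2048 + 512 + 256 + 16, so 385^2832 ≡ 3255·3309·2814·528 ≡ 2242 (mod 3863)
2832^2 = 8020224 ≡ 636
2832^4 ≡ 636^2 = 404496 ≡ 2744
2832^8 ≡ 2744^2 = 7529536 ≡ 549
2832^16 ≡ 549^2 = 301401 ≡ 87
2832^32 ≡ 87^2 = 7569 ≡ 3706
2832^64 ≡ 3706^2 = 13734436 ≡ 1471
2832^128 ≡ 1471^2 = 2163841 ≡ 561
2832^256 ≡ 561^2 = 314721 ≡ 1818
2832^512 ≡ 1818^2 = 3305124 ≡ 2259
2832^1024 ≡ 2259^2 = 5103081 ≡ 58
2832^2048 ≡ 58^2 = 3364
3211 = 2048 + 1024 + 128 + 8 + 2 + 1, so 2832^3211 ≡ 3364·58·561·549·636·2832 ≡ 2720 (mod 3863)
2242·2720 = 6098240 ≡ 2426 (mod 3863)
413 ≠ 2426, so verification fails.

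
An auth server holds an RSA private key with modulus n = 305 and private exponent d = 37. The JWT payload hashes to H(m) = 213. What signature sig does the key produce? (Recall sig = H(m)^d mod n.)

(H(m))^37 mod 305 = 173

173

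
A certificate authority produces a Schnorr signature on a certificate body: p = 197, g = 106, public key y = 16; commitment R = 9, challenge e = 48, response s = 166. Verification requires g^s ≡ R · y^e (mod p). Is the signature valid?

g^s mod p:
106^166 mod 197 = 136
R · y^e mod p:
16^48 mod 197 = 37
9·37 = 333 ≡ 136 (mod 197)
136 ≡ 136 (mod 197); signature holds.

valid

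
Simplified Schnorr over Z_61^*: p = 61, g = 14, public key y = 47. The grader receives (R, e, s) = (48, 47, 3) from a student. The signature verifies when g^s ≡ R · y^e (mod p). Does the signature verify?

does not verify

g^s mod p:
Squares mod 61: 14^1≡14, 14^2≡13
3 = 2 + 1, so 14^3 ≡ 13·14 ≡ 60 (mod 61)
R · y^e mod p:
Squares mod 61: 47^1≡47, 47^2≡13, 47^4≡47, 47^8≡13, 47^16≡47, 47^32≡13
47 = 32 + 8 + 4 + 2 + 1, so 47^47 ≡ 13·13·47·13·47 ≡ 13 (mod 61)
48·13 = 624 ≡ 14 (mod 61)
60 ≠ 14; the check fails.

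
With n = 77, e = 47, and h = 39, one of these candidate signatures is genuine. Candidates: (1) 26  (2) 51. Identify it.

2

Candidate 1: Squares mod 77: 26^1≡26, 26^2≡60, 26^4≡58, 26^8≡53, 26^16≡37, 26^32≡60; 47 = 32 + 8 + 4 + 2 + 1, so 26^47 ≡ 60·53·58·60·26 ≡ 38 (mod 77)
Candidate 2: Squares mod 77: 51^1≡51, 51^2≡60, 51^4≡58, 51^8≡53, 51^16≡37, 51^32≡60; 47 = 32 + 8 + 4 + 2 + 1, so 51^47 ≡ 60·53·58·60·51 ≡ 39 (mod 77)
  → matches h = 39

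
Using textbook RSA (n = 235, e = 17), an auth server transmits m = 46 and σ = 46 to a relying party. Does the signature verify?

verifies

σ^17 mod 235 = 46
Since 46 equals the digest 46, verification succeeds.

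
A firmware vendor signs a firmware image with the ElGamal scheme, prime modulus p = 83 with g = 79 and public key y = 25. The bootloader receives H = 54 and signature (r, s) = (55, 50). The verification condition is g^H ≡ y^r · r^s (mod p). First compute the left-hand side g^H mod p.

44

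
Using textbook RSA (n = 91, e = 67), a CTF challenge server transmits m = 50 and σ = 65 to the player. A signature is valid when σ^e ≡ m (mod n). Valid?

no

Squares mod 91: σ^1≡65, σ^2≡39, σ^4≡65, σ^8≡39, σ^16≡65, σ^32≡39, σ^64≡65
67 = 64 + 2 + 1, so σ^67 ≡ 65·39·65 ≡ 65 (mod 91)
65 ≠ 50, so verification fails.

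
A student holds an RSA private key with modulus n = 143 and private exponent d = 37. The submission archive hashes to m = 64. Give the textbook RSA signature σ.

Squares mod 143: m^1≡64, m^2≡92, m^4≡27, m^8≡14, m^16≡53, m^32≡92
37 = 32 + 4 + 1, so m^37 ≡ 92·27·64 ≡ 103 (mod 143)

103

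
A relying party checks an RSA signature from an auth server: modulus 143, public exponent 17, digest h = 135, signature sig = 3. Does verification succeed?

fails

Squares mod 143: sig^1≡3, sig^2≡9, sig^4≡81, sig^8≡126, sig^16≡3
17 = 16 + 1, so sig^17 ≡ 3·3 ≡ 9 (mod 143)
The recovered value 9 does not match the digest 135.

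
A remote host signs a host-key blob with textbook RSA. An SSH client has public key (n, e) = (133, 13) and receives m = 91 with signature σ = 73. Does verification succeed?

fails

Squares mod 133: σ^1≡73, σ^2≡9, σ^4≡81, σ^8≡44
13 = 8 + 4 + 1, so σ^13 ≡ 44·81·73 ≡ 24 (mod 133)
σ^13 mod 133 = 24, but m = 91.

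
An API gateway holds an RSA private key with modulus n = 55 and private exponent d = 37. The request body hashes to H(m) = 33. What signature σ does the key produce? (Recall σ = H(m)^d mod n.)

33

(H(m))^2 ≡ 33^2 = 1089 ≡ 44
(H(m))^4 ≡ 44^2 = 1936 ≡ 11
(H(m))^8 ≡ 11^2 = 121 ≡ 11
(H(m))^16 ≡ 11^2 = 121 ≡ 11
(H(m))^32 ≡ 11^2 = 121 ≡ 11
37 = 32 + 4 + 1, so (H(m))^37 ≡ 11·11·33 ≡ 33 (mod 55)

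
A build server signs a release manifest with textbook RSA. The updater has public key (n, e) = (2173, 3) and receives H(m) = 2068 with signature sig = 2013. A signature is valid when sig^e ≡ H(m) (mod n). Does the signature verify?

does not verify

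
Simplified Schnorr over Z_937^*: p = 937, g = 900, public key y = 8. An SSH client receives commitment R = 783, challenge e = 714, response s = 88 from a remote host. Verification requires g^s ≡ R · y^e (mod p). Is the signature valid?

g^s mod p:
900^2 = 810000 ≡ 432
900^4 ≡ 432^2 = 186624 ≡ 161
900^8 ≡ 161^2 = 25921 ≡ 622
900^16 ≡ 622^2 = 386884 ≡ 840
900^32 ≡ 840^2 = 705600 ≡ 39
900^64 ≡ 39^2 = 1521 ≡ 584
88 = 64 + 16 + 8, so 900^88 ≡ 584·840·622 ≡ 829 (mod 937)
R · y^e mod p:
8^2 = 64
8^4 ≡ 64^2 = 4096 ≡ 348
8^8 ≡ 348^2 = 121104 ≡ 231
8^16 ≡ 231^2 = 53361 ≡ 889
8^32 ≡ 889^2 = 790321 ≡ 430
8^64 ≡ 430^2 = 184900 ≡ 311
8^128 ≡ 311^2 = 96721 ≡ 210
8^256 ≡ 210^2 = 44100 ≡ 61
8^512 ≡ 61^2 = 3721 ≡ 910
714 = 512 + 128 + 64 + 8 + 2, so 8^714 ≡ 910·210·311·231·64 ≡ 743 (mod 937)
783·743 = 581769 ≡ 829 (mod 937)
829 ≡ 829 (mod 937); signature holds.

valid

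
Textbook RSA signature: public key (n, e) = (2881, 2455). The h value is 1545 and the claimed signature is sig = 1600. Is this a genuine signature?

forged

Squares mod 2881: sig^1≡1600, sig^2≡1672, sig^4≡1014, sig^8≡2560, sig^16≡2206, sig^32≡427, sig^64≡826, sig^128≡2360, sig^256≡627, sig^512≡1313, sig^1024≡1131, sig^2048≡2878
2455 = 2048 + 256 + 128 + 16 + 4 + 2 + 1, so sig^2455 ≡ 2878·627·2360·2206·1014·1672·1600 ≡ 533 (mod 2881)
533 ≠ 1545, so verification fails.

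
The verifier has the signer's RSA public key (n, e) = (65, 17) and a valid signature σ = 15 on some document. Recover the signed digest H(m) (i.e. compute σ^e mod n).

45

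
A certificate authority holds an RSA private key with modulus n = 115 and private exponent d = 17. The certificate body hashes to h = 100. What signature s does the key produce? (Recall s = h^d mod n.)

h^2 ≡ 100^2 = 10000 ≡ 110
h^4 ≡ 110^2 = 12100 ≡ 25
h^8 ≡ 25^2 = 625 ≡ 50
h^16 ≡ 50^2 = 2500 ≡ 85
17 = 16 + 1, so h^17 ≡ 85·100 ≡ 105 (mod 115)

105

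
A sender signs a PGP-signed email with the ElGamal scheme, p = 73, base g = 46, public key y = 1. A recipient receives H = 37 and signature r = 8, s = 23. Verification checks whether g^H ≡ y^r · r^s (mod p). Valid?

Left side g^H mod p:
46^2 = 2116 ≡ 72
46^4 ≡ 72^2 = 5184 ≡ 1
46^8 ≡ 1^2 = 1
46^16 ≡ 1^2 = 1
46^32 ≡ 1^2 = 1
37 = 32 + 4 + 1, so 46^37 ≡ 1·1·46 ≡ 46 (mod 73)
Right side y^r · r^s mod p:
1^2 = 1
1^4 ≡ 1^2 = 1
1^8 ≡ 1^2 = 1
8^2 = 64
8^4 ≡ 64^2 = 4096 ≡ 8
8^8 ≡ 8^2 = 64
8^16 ≡ 64^2 = 4096 ≡ 8
23 = 16 + 4 + 2 + 1, so 8^23 ≡ 8·8·64·8 ≡ 64 (mod 73)
1·64 = 64 ≡ 64 (mod 73)
46 ≠ 64, so verification fails.

no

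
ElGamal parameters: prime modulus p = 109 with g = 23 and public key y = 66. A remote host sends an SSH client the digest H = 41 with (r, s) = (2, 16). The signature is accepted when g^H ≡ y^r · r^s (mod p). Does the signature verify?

does not verify

Left side g^H mod p:
23^2 = 529 ≡ 93
23^4 ≡ 93^2 = 8649 ≡ 38
23^8 ≡ 38^2 = 1444 ≡ 27
23^16 ≡ 27^2 = 729 ≡ 75
23^32 ≡ 75^2 = 5625 ≡ 66
41 = 32 + 8 + 1, so 23^41 ≡ 66·27·23 ≡ 2 (mod 109)
Right side y^r · r^s mod p:
66^2 = 4356 ≡ 105
2^2 = 4
2^4 ≡ 4^2 = 16
2^8 ≡ 16^2 = 256 ≡ 38
2^16 ≡ 38^2 = 1444 ≡ 27
105·27 = 2835 ≡ 1 (mod 109)
2 ≠ 1, so verification fails.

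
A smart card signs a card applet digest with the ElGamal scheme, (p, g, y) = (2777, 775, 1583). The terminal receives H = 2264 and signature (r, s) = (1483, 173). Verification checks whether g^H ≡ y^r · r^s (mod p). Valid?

Left side g^H mod p:
775^2264 mod 2777 = 2439
Right side y^r · r^s mod p:
1583^1483 mod 2777 = 740
1483^173 mod 2777 = 1328
740·1328 = 982720 ≡ 2439 (mod 2777)
2439 ≡ 2439 (mod 2777), so the signature is genuine.

yes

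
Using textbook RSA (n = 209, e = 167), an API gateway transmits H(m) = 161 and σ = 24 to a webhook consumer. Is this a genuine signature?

genuine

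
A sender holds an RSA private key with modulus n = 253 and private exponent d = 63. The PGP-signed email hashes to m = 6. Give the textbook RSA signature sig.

m^63 mod 253 = 18

18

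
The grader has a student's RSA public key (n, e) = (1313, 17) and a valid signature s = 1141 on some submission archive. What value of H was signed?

Squares mod 1313: s^1≡1141, s^2≡698, s^4≡81, s^8≡1309, s^16≡16
17 = 16 + 1, so s^17 ≡ 16·1141 ≡ 1187 (mod 1313)

1187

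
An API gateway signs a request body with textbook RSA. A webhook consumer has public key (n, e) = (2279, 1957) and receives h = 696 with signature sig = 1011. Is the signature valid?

valid

Squares mod 2279: sig^1≡1011, sig^2≡1129, sig^4≡680, sig^8≡2042, sig^16≡1473, sig^32≡121, sig^64≡967, sig^128≡699, sig^256≡895, sig^512≡1096, sig^1024≡183
1957 = 1024 + 512 + 256 + 128 + 32 + 4 + 1, so sig^1957 ≡ 183·1096·895·699·121·680·1011 ≡ 696 (mod 2279)
sig^1957 mod 2279 = 696 matches h.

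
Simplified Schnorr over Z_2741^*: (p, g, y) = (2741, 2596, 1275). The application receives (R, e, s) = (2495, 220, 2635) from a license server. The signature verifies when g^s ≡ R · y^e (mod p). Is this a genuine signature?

g^s mod p:
Squares mod 2741: 2596^1≡2596, 2596^2≡1838, 2596^4≡1332, 2596^8≡797, 2596^16≡2038, 2596^32≡829, 2596^64≡1991, 2596^128≡595, 2596^256≡436, 2596^512≡967, 2596^1024≡408, 2596^2048≡2004
2635 = 2048 + 512 + 64 + 8 + 2 + 1, so 2596^2635 ≡ 2004·967·1991·797·1838·2596 ≡ 2147 (mod 2741)
R · y^e mod p:
Squares mod 2741: 1275^1≡1275, 1275^2≡212, 1275^4≡1088, 1275^8≡2373, 1275^16≡1115, 1275^32≡1552, 1275^64≡2106, 1275^128≡298
220 = 128 + 64 + 16 + 8 + 4, so 1275^220 ≡ 298·2106·1115·2373·1088 ≡ 2476 (mod 2741)
2495·2476 = 6177620 ≡ 2147 (mod 2741)
2147 ≡ 2147 (mod 2741); signature holds.

genuine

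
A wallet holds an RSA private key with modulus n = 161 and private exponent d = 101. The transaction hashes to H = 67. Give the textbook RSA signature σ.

65

Squares mod 161: H^1≡67, H^2≡142, H^4≡39, H^8≡72, H^16≡32, H^32≡58, H^64≡144
101 = 64 + 32 + 4 + 1, so H^101 ≡ 144·58·39·67 ≡ 65 (mod 161)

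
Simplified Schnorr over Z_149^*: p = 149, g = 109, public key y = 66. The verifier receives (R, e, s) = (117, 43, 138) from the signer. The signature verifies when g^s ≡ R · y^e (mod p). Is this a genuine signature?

g^s mod p:
109^138 mod 149 = 54
R · y^e mod p:
66^43 mod 149 = 138
117·138 = 16146 ≡ 54 (mod 149)
54 ≡ 54 (mod 149); signature holds.

genuine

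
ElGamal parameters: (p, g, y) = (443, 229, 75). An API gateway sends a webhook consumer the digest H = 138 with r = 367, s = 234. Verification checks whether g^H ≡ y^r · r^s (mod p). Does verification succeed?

Left side g^H mod p:
229^2 = 52441 ≡ 167
229^4 ≡ 167^2 = 27889 ≡ 423
229^8 ≡ 423^2 = 178929 ≡ 400
229^16 ≡ 400^2 = 160000 ≡ 77
229^32 ≡ 77^2 = 5929 ≡ 170
229^64 ≡ 170^2 = 28900 ≡ 105
229^128 ≡ 105^2 = 11025 ≡ 393
138 = 128 + 8 + 2, so 229^138 ≡ 393·400·167 ≡ 220 (mod 443)
Right side y^r · r^s mod p:
75^2 = 5625 ≡ 309
75^4 ≡ 309^2 = 95481 ≡ 236
75^8 ≡ 236^2 = 55696 ≡ 321
75^16 ≡ 321^2 = 103041 ≡ 265
75^32 ≡ 265^2 = 70225 ≡ 231
75^64 ≡ 231^2 = 53361 ≡ 201
75^128 ≡ 201^2 = 40401 ≡ 88
75^256 ≡ 88^2 = 7744 ≡ 213
367 = 256 + 64 + 32 + 8 + 4 + 2 + 1, so 75^367 ≡ 213·201·231·321·236·309·75 ≡ 42 (mod 443)
367^2 = 134689 ≡ 17
367^4 ≡ 17^2 = 289
367^8 ≡ 289^2 = 83521 ≡ 237
367^16 ≡ 237^2 = 56169 ≡ 351
367^32 ≡ 351^2 = 123201 ≡ 47
367^64 ≡ 47^2 = 2209 ≡ 437
367^128 ≡ 437^2 = 190969 ≡ 36
234 = 128 + 64 + 32 + 8 + 2, so 367^234 ≡ 36·437·47·237·17 ≡ 225 (mod 443)
42·225 = 9450 ≡ 147 (mod 443)
220 ≠ 147, so verification fails.

fails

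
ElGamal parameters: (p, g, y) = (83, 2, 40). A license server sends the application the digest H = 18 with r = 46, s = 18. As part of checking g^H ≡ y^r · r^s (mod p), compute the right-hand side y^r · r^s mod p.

30

40^2 = 1600 ≡ 23
40^4 ≡ 23^2 = 529 ≡ 31
40^8 ≡ 31^2 = 961 ≡ 48
40^16 ≡ 48^2 = 2304 ≡ 63
40^32 ≡ 63^2 = 3969 ≡ 68
46 = 32 + 8 + 4 + 2, so 40^46 ≡ 68·48·31·23 ≡ 78 (mod 83)
46^2 = 2116 ≡ 41
46^4 ≡ 41^2 = 1681 ≡ 21
46^8 ≡ 21^2 = 441 ≡ 26
46^16 ≡ 26^2 = 676 ≡ 12
18 = 16 + 2, so 46^18 ≡ 12·41 ≡ 77 (mod 83)
y^r · r^s ≡ 78·77 = 6006 ≡ 30 (mod 83)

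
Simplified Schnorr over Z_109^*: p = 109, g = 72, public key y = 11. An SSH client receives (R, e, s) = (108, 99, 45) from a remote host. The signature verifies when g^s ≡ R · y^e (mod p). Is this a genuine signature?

g^s mod p:
Squares mod 109: 72^1≡72, 72^2≡61, 72^4≡15, 72^8≡7, 72^16≡49, 72^32≡3
45 = 32 + 8 + 4 + 1, so 72^45 ≡ 3·7·15·72 ≡ 8 (mod 109)
R · y^e mod p:
Squares mod 109: 11^1≡11, 11^2≡12, 11^4≡35, 11^8≡26, 11^16≡22, 11^32≡48, 11^64≡15
99 = 64 + 32 + 2 + 1, so 11^99 ≡ 15·48·12·11 ≡ 101 (mod 109)
108·101 = 10908 ≡ 8 (mod 109)
8 ≡ 8 (mod 109); signature holds.

genuine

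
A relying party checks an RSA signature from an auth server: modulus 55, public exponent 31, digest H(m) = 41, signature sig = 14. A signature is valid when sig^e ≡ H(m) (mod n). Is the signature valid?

invalid

sig^2 ≡ 14^2 = 196 ≡ 31
sig^4 ≡ 31^2 = 961 ≡ 26
sig^8 ≡ 26^2 = 676 ≡ 16
sig^16 ≡ 16^2 = 256 ≡ 36
31 = 16 + 8 + 4 + 2 + 1, so sig^31 ≡ 36·16·26·31·14 ≡ 14 (mod 55)
sig^31 mod 55 = 14, but H(m) = 41.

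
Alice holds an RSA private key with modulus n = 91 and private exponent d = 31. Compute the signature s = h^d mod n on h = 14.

14

h^31 mod 91 = 14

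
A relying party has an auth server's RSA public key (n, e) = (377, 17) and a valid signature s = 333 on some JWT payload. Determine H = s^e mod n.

s^2 ≡ 333^2 = 110889 ≡ 51
s^4 ≡ 51^2 = 2601 ≡ 339
s^8 ≡ 339^2 = 114921 ≡ 313
s^16 ≡ 313^2 = 97969 ≡ 326
17 = 16 + 1, so s^17 ≡ 326·333 ≡ 359 (mod 377)

359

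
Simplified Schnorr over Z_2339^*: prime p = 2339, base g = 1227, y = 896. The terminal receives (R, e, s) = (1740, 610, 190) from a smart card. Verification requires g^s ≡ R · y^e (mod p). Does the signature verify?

g^s mod p:
1227^2 = 1505529 ≡ 1552
1227^4 ≡ 1552^2 = 2408704 ≡ 1873
1227^8 ≡ 1873^2 = 3508129 ≡ 1968
1227^16 ≡ 1968^2 = 3873024 ≡ 1979
1227^32 ≡ 1979^2 = 3916441 ≡ 955
1227^64 ≡ 955^2 = 912025 ≡ 2154
1227^128 ≡ 2154^2 = 4639716 ≡ 1479
190 = 128 + 32 + 16 + 8 + 4 + 2, so 1227^190 ≡ 1479·955·1979·1968·1873·1552 ≡ 844 (mod 2339)
R · y^e mod p:
896^2 = 802816 ≡ 539
896^4 ≡ 539^2 = 290521 ≡ 485
896^8 ≡ 485^2 = 235225 ≡ 1325
896^16 ≡ 1325^2 = 1755625 ≡ 1375
896^32 ≡ 1375^2 = 1890625 ≡ 713
896^64 ≡ 713^2 = 508369 ≡ 806
896^128 ≡ 806^2 = 649636 ≡ 1733
896^256 ≡ 1733^2 = 3003289 ≡ 13
896^512 ≡ 13^2 = 169
610 = 512 + 64 + 32 + 2, so 896^610 ≡ 169·806·713·539 ≡ 1859 (mod 2339)
1740·1859 = 3234660 ≡ 2162 (mod 2339)
844 ≠ 2162; the check fails.

does not verify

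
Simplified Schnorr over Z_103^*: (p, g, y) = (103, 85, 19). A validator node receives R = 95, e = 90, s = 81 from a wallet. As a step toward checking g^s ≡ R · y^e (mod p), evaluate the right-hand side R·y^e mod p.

3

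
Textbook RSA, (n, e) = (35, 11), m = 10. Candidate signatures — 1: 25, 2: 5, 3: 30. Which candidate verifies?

2

Candidate 1: 25^11 mod 35 = 30
Candidate 2: 5^11 mod 35 = 10
  → matches m = 10
Candidate 3: 30^11 mod 35 = 25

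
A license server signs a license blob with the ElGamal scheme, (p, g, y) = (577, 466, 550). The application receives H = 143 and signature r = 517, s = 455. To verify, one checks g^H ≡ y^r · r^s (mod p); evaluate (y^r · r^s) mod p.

550^517 mod 577 = 506
517^455 mod 577 = 170
y^r · r^s ≡ 506·170 = 86020 ≡ 47 (mod 577)

47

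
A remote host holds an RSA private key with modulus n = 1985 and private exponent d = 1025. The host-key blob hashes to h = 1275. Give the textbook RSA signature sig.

Squares mod 1985: h^1≡1275, h^2≡1895, h^4≡160, h^8≡1780, h^16≡340, h^32≡470, h^64≡565, h^128≡1625, h^256≡575, h^512≡1115, h^1024≡615
1025 = 1024 + 1, so h^1025 ≡ 615·1275 ≡ 50 (mod 1985)

50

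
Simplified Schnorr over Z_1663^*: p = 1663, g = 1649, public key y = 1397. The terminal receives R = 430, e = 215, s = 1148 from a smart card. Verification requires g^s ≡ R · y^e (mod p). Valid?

no

g^s mod p:
1649^2 = 2719201 ≡ 196
1649^4 ≡ 196^2 = 38416 ≡ 167
1649^8 ≡ 167^2 = 27889 ≡ 1281
1649^16 ≡ 1281^2 = 1640961 ≡ 1243
1649^32 ≡ 1243^2 = 1545049 ≡ 122
1649^64 ≡ 122^2 = 14884 ≡ 1580
1649^128 ≡ 1580^2 = 2496400 ≡ 237
1649^256 ≡ 237^2 = 56169 ≡ 1290
1649^512 ≡ 1290^2 = 1664100 ≡ 1100
1649^1024 ≡ 1100^2 = 1210000 ≡ 999
1148 = 1024 + 64 + 32 + 16 + 8 + 4, so 1649^1148 ≡ 999·1580·122·1243·1281·167 ≡ 1119 (mod 1663)
R · y^e mod p:
1397^2 = 1951609 ≡ 910
1397^4 ≡ 910^2 = 828100 ≡ 1589
1397^8 ≡ 1589^2 = 2524921 ≡ 487
1397^16 ≡ 487^2 = 237169 ≡ 1023
1397^32 ≡ 1023^2 = 1046529 ≡ 502
1397^64 ≡ 502^2 = 252004 ≡ 891
1397^128 ≡ 891^2 = 793881 ≡ 630
215 = 128 + 64 + 16 + 4 + 2 + 1, so 1397^215 ≡ 630·891·1023·1589·910·1397 ≡ 168 (mod 1663)
430·168 = 72240 ≡ 731 (mod 1663)
1119 ≠ 731; the check fails.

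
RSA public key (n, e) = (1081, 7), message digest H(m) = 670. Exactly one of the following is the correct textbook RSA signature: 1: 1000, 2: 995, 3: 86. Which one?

2

Candidate 1: Squares mod 1081: 1000^1≡1000, 1000^2≡75, 1000^4≡220; 7 = 4 + 2 + 1, so 1000^7 ≡ 220·75·1000 ≡ 697 (mod 1081)
Candidate 2: Squares mod 1081: 995^1≡995, 995^2≡910, 995^4≡54; 7 = 4 + 2 + 1, so 995^7 ≡ 54·910·995 ≡ 670 (mod 1081)
  → matches H(m) = 670
Candidate 3: Squares mod 1081: 86^1≡86, 86^2≡910, 86^4≡54; 7 = 4 + 2 + 1, so 86^7 ≡ 54·910·86 ≡ 411 (mod 1081)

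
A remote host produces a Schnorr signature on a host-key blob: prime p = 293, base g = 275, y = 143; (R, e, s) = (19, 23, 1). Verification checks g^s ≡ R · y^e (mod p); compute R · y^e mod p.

143^2 = 20449 ≡ 232
143^4 ≡ 232^2 = 53824 ≡ 205
143^8 ≡ 205^2 = 42025 ≡ 126
143^16 ≡ 126^2 = 15876 ≡ 54
23 = 16 + 4 + 2 + 1, so 143^23 ≡ 54·205·232·143 ≡ 107 (mod 293)
R · y^e ≡ 19·107 = 2033 ≡ 275 (mod 293)

275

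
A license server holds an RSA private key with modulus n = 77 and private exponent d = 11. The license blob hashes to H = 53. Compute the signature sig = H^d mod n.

H^2 ≡ 53^2 = 2809 ≡ 37
H^4 ≡ 37^2 = 1369 ≡ 60
H^8 ≡ 60^2 = 3600 ≡ 58
11 = 8 + 2 + 1, so H^11 ≡ 58·37·53 ≡ 9 (mod 77)

9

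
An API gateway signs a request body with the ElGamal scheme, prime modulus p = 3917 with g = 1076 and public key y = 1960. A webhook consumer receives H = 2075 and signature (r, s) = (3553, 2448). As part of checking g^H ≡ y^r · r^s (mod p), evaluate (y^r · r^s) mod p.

Squares mod 3917: 1960^1≡1960, 1960^2≡2940, 1960^4≡2698, 1960^8≡1418, 1960^16≡1303, 1960^32≡1748, 1960^64≡244, 1960^128≡781, 1960^256≡2826, 1960^512≡3430, 1960^1024≡2149, 1960^2048≡58
3553 = 2048 + 1024 + 256 + 128 + 64 + 32 + 1, so 1960^3553 ≡ 58·2149·2826·781·244·1748·1960 ≡ 690 (mod 3917)
Squares mod 3917: 3553^1≡3553, 3553^2≡3235, 3553^4≡2918, 3553^8≡3083, 3553^16≡2247, 3553^32≡3913, 3553^64≡16, 3553^128≡256, 3553^256≡2864, 3553^512≡298, 3553^1024≡2630, 3553^2048≡3395
2448 = 2048 + 256 + 128 + 16, so 3553^2448 ≡ 3395·2864·256·2247 ≡ 3317 (mod 3917)
y^r · r^s ≡ 690·3317 = 2288730 ≡ 1202 (mod 3917)

1202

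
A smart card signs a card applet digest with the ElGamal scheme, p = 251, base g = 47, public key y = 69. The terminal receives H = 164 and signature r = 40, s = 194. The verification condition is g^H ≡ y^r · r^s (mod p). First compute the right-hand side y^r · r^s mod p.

51

69^2 = 4761 ≡ 243
69^4 ≡ 243^2 = 59049 ≡ 64
69^8 ≡ 64^2 = 4096 ≡ 80
69^16 ≡ 80^2 = 6400 ≡ 125
69^32 ≡ 125^2 = 15625 ≡ 63
40 = 32 + 8, so 69^40 ≡ 63·80 ≡ 20 (mod 251)
40^2 = 1600 ≡ 94
40^4 ≡ 94^2 = 8836 ≡ 51
40^8 ≡ 51^2 = 2601 ≡ 91
40^16 ≡ 91^2 = 8281 ≡ 249
40^32 ≡ 249^2 = 62001 ≡ 4
40^64 ≡ 4^2 = 16
40^128 ≡ 16^2 = 256 ≡ 5
194 = 128 + 64 + 2, so 40^194 ≡ 5·16·94 ≡ 241 (mod 251)
y^r · r^s ≡ 20·241 = 4820 ≡ 51 (mod 251)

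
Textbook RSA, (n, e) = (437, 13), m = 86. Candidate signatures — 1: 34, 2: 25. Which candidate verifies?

1

Candidate 1: 34^2 = 1156 ≡ 282; 34^4 ≡ 282^2 = 79524 ≡ 427; 34^8 ≡ 427^2 = 182329 ≡ 100; 13 = 8 + 4 + 1, so 34^13 ≡ 100·427·34 ≡ 86 (mod 437)
  → matches m = 86
Candidate 2: 25^2 = 625 ≡ 188; 25^4 ≡ 188^2 = 35344 ≡ 384; 25^8 ≡ 384^2 = 147456 ≡ 187; 13 = 8 + 4 + 1, so 25^13 ≡ 187·384·25 ≡ 4 (mod 437)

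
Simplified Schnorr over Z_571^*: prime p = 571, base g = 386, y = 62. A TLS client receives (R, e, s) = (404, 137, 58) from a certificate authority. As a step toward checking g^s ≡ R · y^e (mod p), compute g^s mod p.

196

386^2 = 148996 ≡ 536
386^4 ≡ 536^2 = 287296 ≡ 83
386^8 ≡ 83^2 = 6889 ≡ 37
386^16 ≡ 37^2 = 1369 ≡ 227
386^32 ≡ 227^2 = 51529 ≡ 139
58 = 32 + 16 + 8 + 2, so 386^58 ≡ 139·227·37·536 ≡ 196 (mod 571)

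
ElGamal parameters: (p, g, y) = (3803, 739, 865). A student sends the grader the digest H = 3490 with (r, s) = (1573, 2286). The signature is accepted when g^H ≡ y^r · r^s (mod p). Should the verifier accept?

Left side g^H mod p:
Squares mod 3803: 739^1≡739, 739^2≡2292, 739^4≡1321, 739^8≡3267, 739^16≡2071, 739^32≡3060, 739^64≡614, 739^128≡499, 739^256≡1806, 739^512≡2465, 739^1024≡2834, 739^2048≡3423
3490 = 2048 + 1024 + 256 + 128 + 32 + 2, so 739^3490 ≡ 3423·2834·1806·499·3060·2292 ≡ 115 (mod 3803)
Right side y^r · r^s mod p:
Squares mod 3803: 865^1≡865, 865^2≡2837, 865^4≡1421, 865^8≡3651, 865^16≡286, 865^32≡1933, 865^64≡1943, 865^128≡2673, 865^256≡2895, 865^512≡3016, 865^1024≡3283
1573 = 1024 + 512 + 32 + 4 + 1, so 865^1573 ≡ 3283·3016·1933·1421·865 ≡ 2539 (mod 3803)
Squares mod 3803: 1573^1≡1573, 1573^2≡2379, 1573^4≡777, 1573^8≡2855, 1573^16≡1196, 1573^32≡488, 1573^64≡2358, 1573^128≡178, 1573^256≡1260, 1573^512≡1749, 1573^1024≡1389, 1573^2048≡1200
2286 = 2048 + 128 + 64 + 32 + 8 + 4 + 2, so 1573^2286 ≡ 1200·178·2358·488·2855·777·2379 ≡ 461 (mod 3803)
2539·461 = 1170479 ≡ 2958 (mod 3803)
115 ≠ 2958, so verification fails.

reject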